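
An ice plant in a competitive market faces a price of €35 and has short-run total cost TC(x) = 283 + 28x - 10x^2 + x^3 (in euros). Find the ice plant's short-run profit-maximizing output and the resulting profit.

Profit = -€87 at x = 7

AVC = 28 - 10x + x^2 has its minimum €3 at x = 5; price €35 clears that bar, so the firm operates.
MC = 28 - 20x + 3x^2. Setting P = MC and taking the root on the rising branch gives x* = 7.
TR = 35·7 = 245. TC = 283 + 49 = 332. Profit = 245 − 332 = -€87.
Shutting down would mean losing the fixed cost of €283, so operating at a loss of €87 is better by €196.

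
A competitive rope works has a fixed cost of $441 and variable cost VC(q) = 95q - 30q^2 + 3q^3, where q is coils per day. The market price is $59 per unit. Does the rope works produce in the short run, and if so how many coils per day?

Strip out fixed cost: VC = 95q - 30q^2 + 3q^3. Then AVC = 95 - 30q + 3q^2 and MC = 95 - 60q + 9q^2.
AVC is minimized where dAVC/dq = -30 + 6q = 0, at q = 5; min AVC = 95 - 30·5 + 3·5^2 = $20.
P = $59 exceeds min AVC = $20, so the firm stays open.
Solving P = MC: 36 - 60q + 9q^2 = 0 ⇒ q = 2/3 or 6. On the upward-sloping branch, q* = 6.
Check: AVC at q = 6 is $23 ≤ P, so revenue covers variable cost.
Profit = P·q − TC = 59·6 − 579 = -$225, a loss, but smaller than the $441 fixed cost the firm would lose by shutting down.

Produce at q = 6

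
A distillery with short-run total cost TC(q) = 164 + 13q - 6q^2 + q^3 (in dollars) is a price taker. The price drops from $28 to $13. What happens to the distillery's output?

MC = 13 - 12q + 3q^2; the shutdown threshold is min AVC = $4 (at q = 3).
At P = $28 ≥ min AVC, set P = MC on the rising branch: q = 5.
At P = $13 ≥ min AVC, set P = MC: q = 4. The firm stays open but cuts output.

Output falls from 5 to 4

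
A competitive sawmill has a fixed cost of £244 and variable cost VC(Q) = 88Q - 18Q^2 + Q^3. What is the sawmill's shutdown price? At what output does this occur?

The shutdown price is the minimum of AVC. VC = 88Q - 18Q^2 + Q^3, so AVC = 88 - 18Q + Q^2.
dAVC/dQ = -18 + 2Q = 0 gives Q = 9. min AVC = 88 - 18·9 + 9^2 = 7.
The firm shuts down for any P below £7.

£7 per unit, at Q = 9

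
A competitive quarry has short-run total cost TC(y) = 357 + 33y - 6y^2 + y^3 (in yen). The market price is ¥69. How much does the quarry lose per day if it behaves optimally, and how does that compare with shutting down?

AVC = 33 - 6y + y^2 has its minimum ¥24 at y = 3; price ¥69 clears that bar, so the firm operates.
MC = 33 - 12y + 3y^2. Setting P = MC and taking the root on the rising branch gives y* = 6.
TR = 69·6 = 414. TC = 357 + 198 = 555. Profit = 414 − 555 = -¥141.
Shutting down would mean losing the fixed cost of ¥357, so operating at a loss of ¥141 is better by ¥216.

Profit = -¥141 at y = 6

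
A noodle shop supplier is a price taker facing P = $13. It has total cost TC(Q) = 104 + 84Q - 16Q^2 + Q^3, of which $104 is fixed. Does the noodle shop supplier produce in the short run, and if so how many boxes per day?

Strip out fixed cost: VC = 84Q - 16Q^2 + Q^3. Then AVC = 84 - 16Q + Q^2 and MC = 84 - 32Q + 3Q^2.
The AVC parabola has its vertex at Q = 16/2 = 8, where AVC = 84 - 16·8 + 8^2 = $20.
Since P = $13 < min AVC = $20, price fails to cover variable cost at any output.
Best response: produce nothing and absorb the $104 fixed cost.

Shut down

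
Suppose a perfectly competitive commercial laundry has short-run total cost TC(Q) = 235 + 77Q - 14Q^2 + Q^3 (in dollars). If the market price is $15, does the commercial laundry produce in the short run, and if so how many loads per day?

Shut down

Variable cost is VC = 77Q - 14Q^2 + Q^3, so AVC = VC/Q = 77 - 14Q + Q^2 and MC = dTC/dQ = 77 - 28Q + 3Q^2.
AVC is minimized where dAVC/dQ = -14 + 2Q = 0, at Q = 7; min AVC = 77 - 14·7 + 7^2 = $28.
P = $15 lies below min AVC = $28; no output level covers variable cost.
Best response: produce nothing and absorb the $235 fixed cost.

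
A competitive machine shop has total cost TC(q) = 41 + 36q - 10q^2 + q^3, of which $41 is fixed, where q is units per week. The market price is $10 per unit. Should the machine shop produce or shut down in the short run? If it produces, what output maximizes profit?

Shut down

Variable cost is VC = 36q - 10q^2 + q^3, so AVC = VC/q = 36 - 10q + q^2 and MC = dTC/dq = 36 - 20q + 3q^2.
The AVC parabola has its vertex at q = 10/2 = 5, where AVC = 36 - 10·5 + 5^2 = $11.
With P < min AVC ($10 < $11), every unit sold adds to the loss.
Best response: produce nothing and absorb the $41 fixed cost.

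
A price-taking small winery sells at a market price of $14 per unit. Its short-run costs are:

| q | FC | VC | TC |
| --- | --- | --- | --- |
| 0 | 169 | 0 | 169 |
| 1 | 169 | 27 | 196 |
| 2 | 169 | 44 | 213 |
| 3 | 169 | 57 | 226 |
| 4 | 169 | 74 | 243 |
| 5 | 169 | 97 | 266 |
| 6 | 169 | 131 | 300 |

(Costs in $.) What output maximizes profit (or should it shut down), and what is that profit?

Compute π = P·q − TC at each output: q=0: -169; q=1: -182; q=2: -185; q=3: -184; q=4: -187; q=5: -196; q=6: -216.
Profit is highest at q = 0. Equivalently, the lowest AVC in the table is 74/4 ≈ $18.50 at q = 4, and P = $14 falls below it — price never covers variable cost, so the firm shuts down and loses only its fixed cost.

q = 0 (shut down); profit = -$169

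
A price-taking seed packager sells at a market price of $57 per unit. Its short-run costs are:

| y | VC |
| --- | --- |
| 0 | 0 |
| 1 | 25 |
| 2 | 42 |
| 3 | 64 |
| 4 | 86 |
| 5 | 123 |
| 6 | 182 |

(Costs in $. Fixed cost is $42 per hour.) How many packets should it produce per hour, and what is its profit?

Compute π = P·y − TC at each output: y=0: -42; y=1: -10; y=2: 30; y=3: 65; y=4: 100; y=5: 120; y=6: 118.
Profit is maximized at y = 5. AVC there is 123/5 = $24.60 ≤ P, so producing beats shutting down (which would give -$42).

y = 5; profit = $120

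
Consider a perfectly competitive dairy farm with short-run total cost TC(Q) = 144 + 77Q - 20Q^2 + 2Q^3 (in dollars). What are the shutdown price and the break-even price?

AVC = 77 - 20Q + 2Q^2; minimized at Q = 5, giving min AVC = $27. That is the shutdown price.
ATC = 144/Q + 77 - 20Q + 2Q^2. Setting dATC/dQ = −144/Q^2 − 20 + 4Q = 0 gives Q = 6 (since 4·6^3 − 20·6^2 = 144).
min ATC = 144/6 + 77 − 20·6 + 2·6^2 = $53. That is the break-even price.
Between these two prices the firm operates at a loss; above $53 it earns a profit.

Shutdown price = $27; break-even price = $53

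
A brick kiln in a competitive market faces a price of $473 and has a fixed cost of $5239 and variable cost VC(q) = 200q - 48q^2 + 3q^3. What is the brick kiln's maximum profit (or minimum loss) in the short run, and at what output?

AVC = 200 - 48q + 3q^2 has its minimum $8 at q = 8; price $473 clears that bar, so the firm operates.
MC = 200 - 96q + 9q^2. Setting P = MC and taking the root on the rising branch gives q* = 13.
TR = 473·13 = 6149. TC = 5239 + 1079 = 6318. Profit = 6149 − 6318 = -$169.
Shutting down would mean losing the fixed cost of $5239, so operating at a loss of $169 is better by $5070.

Profit = -$169 at q = 13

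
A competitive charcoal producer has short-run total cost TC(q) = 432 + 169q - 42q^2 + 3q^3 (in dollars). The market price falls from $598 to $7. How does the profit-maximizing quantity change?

Output falls from 13 to 0 (the firm shuts down)

AVC = 169 - 42q + 3q^2, minimized at q = 7 where min AVC = $22. MC = 169 - 84q + 9q^2.
With P = $598 above the shutdown price, P = MC gives q = 13.
At P = $7 < min AVC = $22, price no longer covers variable cost at any output, so the firm shuts down: q = 0.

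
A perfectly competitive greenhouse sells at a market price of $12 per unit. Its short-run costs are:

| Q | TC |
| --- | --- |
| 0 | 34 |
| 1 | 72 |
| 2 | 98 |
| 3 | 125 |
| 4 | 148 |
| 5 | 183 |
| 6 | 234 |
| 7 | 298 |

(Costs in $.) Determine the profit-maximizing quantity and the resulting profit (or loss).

Q = 0 (shut down); profit = -$34

Tabulate TR − TC: Q=0: -34; Q=1: -60; Q=2: -74; Q=3: -89; Q=4: -100; Q=5: -123; Q=6: -162; Q=7: -214.
Profit is highest at Q = 0. Equivalently, the lowest AVC in the table is 114/4 ≈ $28.50 at Q = 4, and P = $12 falls below it — price never covers variable cost, so the firm shuts down and loses only its fixed cost.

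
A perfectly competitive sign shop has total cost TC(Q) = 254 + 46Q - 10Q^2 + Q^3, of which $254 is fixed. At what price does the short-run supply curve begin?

Short-run supply begins at min AVC. From VC = 46Q - 10Q^2 + Q^3, AVC = 46 - 10Q + Q^2.
dAVC/dQ = -10 + 2Q = 0 gives Q = 5. min AVC = 46 - 10·5 + 5^2 = 21.
For P < $21 the firm produces nothing.

$21 per unit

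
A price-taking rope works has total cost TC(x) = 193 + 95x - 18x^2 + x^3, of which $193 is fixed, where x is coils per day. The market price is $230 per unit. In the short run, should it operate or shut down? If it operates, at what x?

Produce at x = 15

Strip out fixed cost: VC = 95x - 18x^2 + x^3. Then AVC = 95 - 18x + x^2 and MC = 95 - 36x + 3x^2.
AVC is minimized where dAVC/dx = -18 + 2x = 0, at x = 9; min AVC = 95 - 18·9 + 9^2 = $14.
Since P = $230 ≥ min AVC = $14, price covers variable cost and the firm should produce.
P = MC gives -135 - 36x + 3x^2 = 0, with roots -3 and 15. Take the larger (rising MC): x* = 15.
Check: AVC at x = 15 is $50 ≤ P, so revenue covers variable cost.
Profit = P·x − TC = 230·15 − 943 = $2507.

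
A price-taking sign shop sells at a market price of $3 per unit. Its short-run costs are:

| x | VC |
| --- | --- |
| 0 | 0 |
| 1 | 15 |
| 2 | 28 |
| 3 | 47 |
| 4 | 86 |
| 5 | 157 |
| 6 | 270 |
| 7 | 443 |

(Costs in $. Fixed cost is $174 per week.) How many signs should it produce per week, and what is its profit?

Tabulate TR − TC: x=0: -174; x=1: -186; x=2: -196; x=3: -212; x=4: -248; x=5: -316; x=6: -426; x=7: -596.
Profit is highest at x = 0. Equivalently, the lowest AVC in the table is 28/2 ≈ $14 at x = 2, and P = $3 falls below it — price never covers variable cost, so the firm shuts down and loses only its fixed cost.

x = 0 (shut down); profit = -$174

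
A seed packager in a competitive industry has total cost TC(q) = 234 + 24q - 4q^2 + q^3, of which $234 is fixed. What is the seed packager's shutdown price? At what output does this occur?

The firm shuts down when price falls below the minimum of average variable cost. AVC = VC/q = 24 - 4q + q^2.
At the minimum of AVC, MC = AVC. MC = 24 - 8q + 3q^2; setting MC = AVC gives 2q^2 - 4q = 0, so q = 2. min AVC = 20.
The firm shuts down for any P below $20.

$20 per unit, at q = 2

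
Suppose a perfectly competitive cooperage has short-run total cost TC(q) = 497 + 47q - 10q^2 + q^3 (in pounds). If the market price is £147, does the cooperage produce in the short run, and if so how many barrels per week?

Produce at q = 10

From TC, MC = TC'(q) = 47 - 20q + 3q^2 and AVC = VC/q = 47 - 10q + q^2.
AVC is minimized where dAVC/dq = -10 + 2q = 0, at q = 5; min AVC = 47 - 10·5 + 5^2 = £22.
Since P = £147 ≥ min AVC = £22, price covers variable cost and the firm should produce.
Set P = MC: 147 = 47 - 20q + 3q^2 → -100 - 20q + 3q^2 = 0. The roots are q = -10/3 and q = 10; the profit-maximizing output is on the rising part of MC, so q* = 10.
Check: AVC at q = 10 is £47 ≤ P, so revenue covers variable cost.
Profit = P·q − TC = 147·10 − 967 = £503.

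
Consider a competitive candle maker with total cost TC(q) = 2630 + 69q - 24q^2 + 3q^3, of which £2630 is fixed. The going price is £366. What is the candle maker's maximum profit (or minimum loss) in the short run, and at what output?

AVC = 69 - 24q + 3q^2 has its minimum £21 at q = 4; price £366 clears that bar, so the firm operates.
MC = 69 - 48q + 9q^2. Setting P = MC and taking the root on the rising branch gives q* = 9.
TR = 366·9 = 3294. TC = 2630 + 864 = 3494. Profit = 3294 − 3494 = -£200.
That loss of £200 beats the £2630 the firm would lose by shutting down; producing recovers £2430 of fixed cost.

Profit = -£200 at q = 9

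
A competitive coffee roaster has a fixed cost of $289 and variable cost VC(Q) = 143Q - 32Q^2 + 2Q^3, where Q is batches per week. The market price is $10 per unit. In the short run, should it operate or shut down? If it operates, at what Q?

From TC, MC = TC'(Q) = 143 - 64Q + 6Q^2 and AVC = VC/Q = 143 - 32Q + 2Q^2.
AVC is minimized where dAVC/dQ = -32 + 4Q = 0, at Q = 8; min AVC = 143 - 32·8 + 2·8^2 = $15.
With P < min AVC ($10 < $15), every unit sold adds to the loss.
The firm minimizes its loss by shutting down and losing only its fixed cost of $289.

Shut down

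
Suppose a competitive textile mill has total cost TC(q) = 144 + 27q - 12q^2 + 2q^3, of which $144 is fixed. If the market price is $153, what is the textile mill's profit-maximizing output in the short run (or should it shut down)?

Produce at q = 7

Variable cost is VC = 27q - 12q^2 + 2q^3, so AVC = VC/q = 27 - 12q + 2q^2 and MC = dTC/dq = 27 - 24q + 6q^2.
AVC hits its minimum where MC = AVC, at q = 3, giving min AVC = 27 - 12·3 + 2·3^2 = $9.
Since P = $153 ≥ min AVC = $9, price covers variable cost and the firm should produce.
Solving P = MC: -126 - 24q + 6q^2 = 0 ⇒ q = -3 or 7. On the upward-sloping branch, q* = 7.
Check: AVC at q = 7 is $41 ≤ P, so revenue covers variable cost.
Profit = P·q − TC = 153·7 − 431 = $640.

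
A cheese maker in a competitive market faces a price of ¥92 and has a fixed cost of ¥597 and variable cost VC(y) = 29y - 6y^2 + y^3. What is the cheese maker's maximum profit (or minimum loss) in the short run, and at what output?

AVC = 29 - 6y + y^2; min AVC = ¥20 at y = 3. Since P = ¥92 ≥ min AVC, the firm produces.
With MC = 29 - 12y + 3y^2, P = MC on the upward-sloping part at y* = 7.
TR = 92·7 = 644. TC = 597 + 252 = 849. Profit = 644 − 849 = -¥205.
That loss of ¥205 beats the ¥597 the firm would lose by shutting down; producing recovers ¥392 of fixed cost.

Profit = -¥205 at y = 7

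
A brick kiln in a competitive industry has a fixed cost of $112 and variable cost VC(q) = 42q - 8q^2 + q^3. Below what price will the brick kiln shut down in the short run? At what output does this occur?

The firm shuts down when price falls below the minimum of average variable cost. AVC = VC/q = 42 - 8q + q^2.
At the minimum of AVC, MC = AVC. MC = 42 - 16q + 3q^2; setting MC = AVC gives 2q^2 - 8q = 0, so q = 4. min AVC = 26.
The firm shuts down for any P below $26.

$26 per unit, at q = 4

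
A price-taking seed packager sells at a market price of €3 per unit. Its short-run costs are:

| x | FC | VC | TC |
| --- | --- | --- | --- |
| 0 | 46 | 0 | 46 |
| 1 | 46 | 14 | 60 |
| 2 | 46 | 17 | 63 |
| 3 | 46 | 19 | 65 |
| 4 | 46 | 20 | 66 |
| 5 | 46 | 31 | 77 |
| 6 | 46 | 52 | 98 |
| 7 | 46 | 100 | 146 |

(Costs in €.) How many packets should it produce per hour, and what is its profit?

Compute π = P·x − TC at each output: x=0: -46; x=1: -57; x=2: -57; x=3: -56; x=4: -54; x=5: -62; x=6: -80; x=7: -125.
Profit is highest at x = 0. Equivalently, the lowest AVC in the table is 20/4 ≈ €5 at x = 4, and P = €3 falls below it — price never covers variable cost, so the firm shuts down and loses only its fixed cost.

x = 0 (shut down); profit = -€46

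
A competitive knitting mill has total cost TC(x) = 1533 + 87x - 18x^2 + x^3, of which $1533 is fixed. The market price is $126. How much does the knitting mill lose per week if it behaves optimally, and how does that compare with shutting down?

Profit = -$181 at x = 13

AVC = 87 - 18x + x^2 has its minimum $6 at x = 9; price $126 clears that bar, so the firm operates.
MC = 87 - 36x + 3x^2. Setting P = MC and taking the root on the rising branch gives x* = 13.
TR = 126·13 = 1638. TC = 1533 + 286 = 1819. Profit = 1638 − 1819 = -$181.
That loss of $181 beats the $1533 the firm would lose by shutting down; producing recovers $1352 of fixed cost.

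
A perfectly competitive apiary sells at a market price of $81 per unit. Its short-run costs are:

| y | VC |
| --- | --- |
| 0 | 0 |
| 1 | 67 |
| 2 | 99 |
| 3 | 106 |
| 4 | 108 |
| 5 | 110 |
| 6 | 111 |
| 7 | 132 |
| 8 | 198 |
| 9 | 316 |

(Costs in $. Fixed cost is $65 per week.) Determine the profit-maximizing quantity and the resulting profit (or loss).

y = 8; profit = $385

Profit at each row (π = 81y − TC): y=0: -65; y=1: -51; y=2: -2; y=3: 72; y=4: 151; y=5: 230; y=6: 310; y=7: 370; y=8: 385; y=9: 348.
Profit is maximized at y = 8. AVC there is 198/8 = $24.75 ≤ P, so producing beats shutting down (which would give -$65).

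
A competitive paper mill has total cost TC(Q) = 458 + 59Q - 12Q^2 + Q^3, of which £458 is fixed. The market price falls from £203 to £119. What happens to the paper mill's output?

Output falls from 12 to 10

AVC = 59 - 12Q + Q^2, minimized at Q = 6 where min AVC = £23. MC = 59 - 24Q + 3Q^2.
At P = £203 ≥ min AVC, set P = MC on the rising branch: Q = 12.
At P = £119 ≥ min AVC, set P = MC: Q = 10. The firm stays open but cuts output.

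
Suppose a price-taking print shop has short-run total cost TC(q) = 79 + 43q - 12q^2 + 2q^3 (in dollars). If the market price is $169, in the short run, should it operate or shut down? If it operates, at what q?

Produce at q = 7

Strip out fixed cost: VC = 43q - 12q^2 + 2q^3. Then AVC = 43 - 12q + 2q^2 and MC = 43 - 24q + 6q^2.
AVC is minimized where dAVC/dq = -12 + 4q = 0, at q = 3; min AVC = 43 - 12·3 + 2·3^2 = $25.
Because $169 ≥ $25, revenue can cover variable cost; the firm operates.
Set P = MC: 169 = 43 - 24q + 6q^2 → -126 - 24q + 6q^2 = 0. The roots are q = -3 and q = 7; the profit-maximizing output is on the rising part of MC, so q* = 7.
Check: AVC at q = 7 is $57 ≤ P, so revenue covers variable cost.
Profit = P·q − TC = 169·7 − 478 = $705.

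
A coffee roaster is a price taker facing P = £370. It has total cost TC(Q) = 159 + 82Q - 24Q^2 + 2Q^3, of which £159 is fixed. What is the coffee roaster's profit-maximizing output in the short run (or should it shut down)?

Strip out fixed cost: VC = 82Q - 24Q^2 + 2Q^3. Then AVC = 82 - 24Q + 2Q^2 and MC = 82 - 48Q + 6Q^2.
The AVC parabola has its vertex at Q = 24/4 = 6, where AVC = 82 - 24·6 + 2·6^2 = £10.
Since P = £370 ≥ min AVC = £10, price covers variable cost and the firm should produce.
Set P = MC: 370 = 82 - 48Q + 6Q^2 → -288 - 48Q + 6Q^2 = 0. The roots are Q = -4 and Q = 12; the profit-maximizing output is on the rising part of MC, so Q* = 12.
Check: AVC at Q = 12 is £82 ≤ P, so revenue covers variable cost.
Profit = P·Q − TC = 370·12 − 1143 = £3297.

Produce at Q = 12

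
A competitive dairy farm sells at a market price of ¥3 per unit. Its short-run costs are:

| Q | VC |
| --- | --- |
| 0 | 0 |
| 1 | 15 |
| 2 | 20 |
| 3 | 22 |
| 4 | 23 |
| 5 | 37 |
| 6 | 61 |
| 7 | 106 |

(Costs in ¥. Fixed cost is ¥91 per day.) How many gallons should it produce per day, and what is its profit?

Q = 0 (shut down); profit = -¥91

Profit at each row (π = 3Q − TC): Q=0: -91; Q=1: -103; Q=2: -105; Q=3: -104; Q=4: -102; Q=5: -113; Q=6: -134; Q=7: -176.
Profit is highest at Q = 0. Equivalently, the lowest AVC in the table is 23/4 ≈ ¥5.75 at Q = 4, and P = ¥3 falls below it — price never covers variable cost, so the firm shuts down and loses only its fixed cost.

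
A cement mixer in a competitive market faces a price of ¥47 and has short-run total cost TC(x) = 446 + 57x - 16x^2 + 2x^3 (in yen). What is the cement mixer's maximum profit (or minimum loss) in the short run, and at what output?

AVC = 57 - 16x + 2x^2; min AVC = ¥25 at x = 4. Since P = ¥47 ≥ min AVC, the firm produces.
MC = 57 - 32x + 6x^2. Setting P = MC and taking the root on the rising branch gives x* = 5.
TR = 47·5 = 235. TC = 446 + 135 = 581. Profit = 235 − 581 = -¥346.
Shutting down would mean losing the fixed cost of ¥446, so operating at a loss of ¥346 is better by ¥100.

Profit = -¥346 at x = 5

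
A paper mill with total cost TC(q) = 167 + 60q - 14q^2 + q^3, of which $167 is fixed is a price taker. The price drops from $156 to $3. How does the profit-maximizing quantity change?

AVC = 60 - 14q + q^2, minimized at q = 7 where min AVC = $11. MC = 60 - 28q + 3q^2.
At P = $156 ≥ min AVC, set P = MC on the rising branch: q = 12.
At P = $3 < min AVC = $11, price no longer covers variable cost at any output, so the firm shuts down: q = 0.

Output falls from 12 to 0 (the firm shuts down)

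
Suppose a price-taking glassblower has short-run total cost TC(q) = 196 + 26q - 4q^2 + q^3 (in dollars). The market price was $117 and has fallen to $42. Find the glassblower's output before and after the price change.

MC = 26 - 8q + 3q^2; the shutdown threshold is min AVC = $22 (at q = 2).
At P = $117 ≥ min AVC, set P = MC on the rising branch: q = 7.
At P = $42 ≥ min AVC, set P = MC: q = 4. The firm stays open but cuts output.

Output falls from 7 to 4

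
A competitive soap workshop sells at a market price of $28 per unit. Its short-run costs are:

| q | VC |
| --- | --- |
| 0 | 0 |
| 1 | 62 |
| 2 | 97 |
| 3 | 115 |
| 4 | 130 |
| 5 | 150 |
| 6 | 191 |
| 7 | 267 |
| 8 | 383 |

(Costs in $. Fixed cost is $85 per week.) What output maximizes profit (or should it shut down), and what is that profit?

q = 0 (shut down); profit = -$85

Tabulate TR − TC: q=0: -85; q=1: -119; q=2: -126; q=3: -116; q=4: -103; q=5: -95; q=6: -108; q=7: -156; q=8: -244.
Profit is highest at q = 0. Equivalently, the lowest AVC in the table is 150/5 ≈ $30 at q = 5, and P = $28 falls below it — price never covers variable cost, so the firm shuts down and loses only its fixed cost.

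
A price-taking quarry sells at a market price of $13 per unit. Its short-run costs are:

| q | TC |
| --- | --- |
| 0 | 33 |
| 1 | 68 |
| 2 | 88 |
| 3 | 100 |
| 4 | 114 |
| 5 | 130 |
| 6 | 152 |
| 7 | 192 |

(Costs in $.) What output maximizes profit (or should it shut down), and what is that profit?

q = 0 (shut down); profit = -$33

Compute π = P·q − TC at each output: q=0: -33; q=1: -55; q=2: -62; q=3: -61; q=4: -62; q=5: -65; q=6: -74; q=7: -101.
Profit is highest at q = 0. Equivalently, the lowest AVC in the table is 97/5 ≈ $19.40 at q = 5, and P = $13 falls below it — price never covers variable cost, so the firm shuts down and loses only its fixed cost.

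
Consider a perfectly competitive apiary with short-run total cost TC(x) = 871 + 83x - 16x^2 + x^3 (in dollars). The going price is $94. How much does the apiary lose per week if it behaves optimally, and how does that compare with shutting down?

AVC = 83 - 16x + x^2; min AVC = $19 at x = 8. Since P = $94 ≥ min AVC, the firm produces.
MC = 83 - 32x + 3x^2. Setting P = MC and taking the root on the rising branch gives x* = 11.
TR = 94·11 = 1034. TC = 871 + 308 = 1179. Profit = 1034 − 1179 = -$145.
Shutting down would mean losing the fixed cost of $871, so operating at a loss of $145 is better by $726.

Profit = -$145 at x = 11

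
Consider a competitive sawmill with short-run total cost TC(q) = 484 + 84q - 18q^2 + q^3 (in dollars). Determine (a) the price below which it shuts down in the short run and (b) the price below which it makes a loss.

Shutdown price = $3; break-even price = $51

AVC = 84 - 18q + q^2; minimized at q = 9, giving min AVC = $3. That is the shutdown price.
ATC = 484/q + 84 - 18q + q^2. Setting dATC/dq = −484/q^2 − 18 + 2q = 0 gives q = 11 (since 2·11^3 − 18·11^2 = 484).
min ATC = 484/11 + 84 − 18·11 + 11^2 = $51. That is the break-even price.
Between these two prices the firm operates at a loss; above $51 it earns a profit.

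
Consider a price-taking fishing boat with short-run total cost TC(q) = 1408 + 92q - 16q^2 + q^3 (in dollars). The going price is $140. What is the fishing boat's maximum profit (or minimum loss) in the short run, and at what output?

Profit = -$256 at q = 12

AVC = 92 - 16q + q^2; min AVC = $28 at q = 8. Since P = $140 ≥ min AVC, the firm produces.
With MC = 92 - 32q + 3q^2, P = MC on the upward-sloping part at q* = 12.
TR = 140·12 = 1680. TC = 1408 + 528 = 1936. Profit = 1680 − 1936 = -$256.
Shutting down would mean losing the fixed cost of $1408, so operating at a loss of $256 is better by $1152.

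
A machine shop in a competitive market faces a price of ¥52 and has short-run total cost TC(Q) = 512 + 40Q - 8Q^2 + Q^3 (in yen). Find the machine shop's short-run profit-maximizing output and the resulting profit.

AVC = 40 - 8Q + Q^2 has its minimum ¥24 at Q = 4; price ¥52 clears that bar, so the firm operates.
With MC = 40 - 16Q + 3Q^2, P = MC on the upward-sloping part at Q* = 6.
TR = 52·6 = 312. TC = 512 + 168 = 680. Profit = 312 − 680 = -¥368.
Shutting down would mean losing the fixed cost of ¥512, so operating at a loss of ¥368 is better by ¥144.

Profit = -¥368 at Q = 6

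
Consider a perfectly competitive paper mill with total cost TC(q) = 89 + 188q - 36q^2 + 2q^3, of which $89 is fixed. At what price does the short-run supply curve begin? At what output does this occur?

The firm shuts down when price falls below the minimum of average variable cost. AVC = VC/q = 188 - 36q + 2q^2.
dAVC/dq = -36 + 4q = 0 gives q = 9. min AVC = 188 - 36·9 + 2·9^2 = 26.
So the shutdown price is $26.

$26 per unit, at q = 9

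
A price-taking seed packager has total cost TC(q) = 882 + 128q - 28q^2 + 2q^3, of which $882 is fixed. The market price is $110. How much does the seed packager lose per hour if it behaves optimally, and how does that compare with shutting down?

Profit = -$234 at q = 9

AVC = 128 - 28q + 2q^2; min AVC = $30 at q = 7. Since P = $110 ≥ min AVC, the firm produces.
With MC = 128 - 56q + 6q^2, P = MC on the upward-sloping part at q* = 9.
TR = 110·9 = 990. TC = 882 + 342 = 1224. Profit = 990 − 1224 = -$234.
By producing, the firm covers all variable cost plus $648 of fixed cost; shutting down would lose the full $882.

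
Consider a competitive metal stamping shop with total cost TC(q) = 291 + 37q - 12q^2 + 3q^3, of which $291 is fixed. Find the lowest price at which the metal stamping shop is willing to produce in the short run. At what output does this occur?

$25 per unit, at q = 2

The shutdown price is the minimum of AVC. VC = 37q - 12q^2 + 3q^3, so AVC = 37 - 12q + 3q^2.
dAVC/dq = -12 + 6q = 0 gives q = 2. min AVC = 37 - 12·2 + 3·2^2 = 25.
The firm shuts down for any P below $25.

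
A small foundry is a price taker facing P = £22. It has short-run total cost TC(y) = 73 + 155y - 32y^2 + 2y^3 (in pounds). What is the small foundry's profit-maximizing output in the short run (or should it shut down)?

Shut down

Strip out fixed cost: VC = 155y - 32y^2 + 2y^3. Then AVC = 155 - 32y + 2y^2 and MC = 155 - 64y + 6y^2.
The AVC parabola has its vertex at y = 32/4 = 8, where AVC = 155 - 32·8 + 2·8^2 = £27.
With P < min AVC (£22 < £27), every unit sold adds to the loss.
The firm minimizes its loss by shutting down and losing only its fixed cost of £73.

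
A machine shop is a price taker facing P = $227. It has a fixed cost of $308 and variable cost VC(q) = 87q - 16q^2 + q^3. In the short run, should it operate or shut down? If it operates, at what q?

Strip out fixed cost: VC = 87q - 16q^2 + q^3. Then AVC = 87 - 16q + q^2 and MC = 87 - 32q + 3q^2.
AVC hits its minimum where MC = AVC, at q = 8, giving min AVC = 87 - 16·8 + 8^2 = $23.
P = $227 exceeds min AVC = $23, so the firm stays open.
P = MC gives -140 - 32q + 3q^2 = 0, with roots -10/3 and 14. Take the larger (rising MC): q* = 14.
Check: AVC at q = 14 is $59 ≤ P, so revenue covers variable cost.
Profit = P·q − TC = 227·14 − 1134 = $2044.

Produce at q = 14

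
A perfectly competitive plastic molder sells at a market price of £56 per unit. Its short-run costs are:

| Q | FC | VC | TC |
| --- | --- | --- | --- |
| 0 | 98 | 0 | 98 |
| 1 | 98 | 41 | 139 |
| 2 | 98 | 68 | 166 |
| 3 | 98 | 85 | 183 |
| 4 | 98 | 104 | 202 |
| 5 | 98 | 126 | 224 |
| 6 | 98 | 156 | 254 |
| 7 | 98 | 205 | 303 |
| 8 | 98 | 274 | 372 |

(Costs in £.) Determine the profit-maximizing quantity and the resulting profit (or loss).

Q = 7; profit = £89

Compute π = P·Q − TC at each output: Q=0: -98; Q=1: -83; Q=2: -54; Q=3: -15; Q=4: 22; Q=5: 56; Q=6: 82; Q=7: 89; Q=8: 76.
Profit is maximized at Q = 7. AVC there is 205/7 = £29.29 ≤ P, so producing beats shutting down (which would give -£98).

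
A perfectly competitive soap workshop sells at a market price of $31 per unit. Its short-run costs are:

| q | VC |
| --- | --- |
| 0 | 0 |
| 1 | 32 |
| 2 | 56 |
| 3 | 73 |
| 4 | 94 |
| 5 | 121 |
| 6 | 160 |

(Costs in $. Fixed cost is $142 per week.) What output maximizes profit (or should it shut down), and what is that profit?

q = 5; profit = -$108

Compute π = P·q − TC at each output: q=0: -142; q=1: -143; q=2: -136; q=3: -122; q=4: -112; q=5: -108; q=6: -116.
Profit is maximized at q = 5. AVC there is 121/5 = $24.20 ≤ P, so producing beats shutting down (which would give -$142).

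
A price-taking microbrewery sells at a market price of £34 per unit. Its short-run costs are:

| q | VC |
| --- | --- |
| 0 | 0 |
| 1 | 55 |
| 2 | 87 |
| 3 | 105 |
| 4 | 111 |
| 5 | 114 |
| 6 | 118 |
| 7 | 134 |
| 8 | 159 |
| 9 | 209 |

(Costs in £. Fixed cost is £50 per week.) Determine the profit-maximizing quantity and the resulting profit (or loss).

Tabulate TR − TC: q=0: -50; q=1: -71; q=2: -69; q=3: -53; q=4: -25; q=5: 6; q=6: 36; q=7: 54; q=8: 63; q=9: 47.
Profit is maximized at q = 8. AVC there is 159/8 = £19.88 ≤ P, so producing beats shutting down (which would give -£50).

q = 8; profit = £63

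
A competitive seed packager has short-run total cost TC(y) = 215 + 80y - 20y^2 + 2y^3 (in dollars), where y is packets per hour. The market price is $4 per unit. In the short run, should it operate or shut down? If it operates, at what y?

From TC, MC = TC'(y) = 80 - 40y + 6y^2 and AVC = VC/y = 80 - 20y + 2y^2.
AVC is minimized where dAVC/dy = -20 + 4y = 0, at y = 5; min AVC = 80 - 20·5 + 2·5^2 = $30.
With P < min AVC ($4 < $30), every unit sold adds to the loss.
Best response: produce nothing and absorb the $215 fixed cost.

Shut down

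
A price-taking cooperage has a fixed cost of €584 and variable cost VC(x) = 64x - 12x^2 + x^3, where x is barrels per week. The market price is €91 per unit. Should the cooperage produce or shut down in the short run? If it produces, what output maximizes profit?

Variable cost is VC = 64x - 12x^2 + x^3, so AVC = VC/x = 64 - 12x + x^2 and MC = dTC/dx = 64 - 24x + 3x^2.
AVC is minimized where dAVC/dx = -12 + 2x = 0, at x = 6; min AVC = 64 - 12·6 + 6^2 = €28.
Since P = €91 ≥ min AVC = €28, price covers variable cost and the firm should produce.
Solving P = MC: -27 - 24x + 3x^2 = 0 ⇒ x = -1 or 9. On the upward-sloping branch, x* = 9.
Check: AVC at x = 9 is €37 ≤ P, so revenue covers variable cost.
Profit = P·x − TC = 91·9 − 917 = -€98, a loss, but smaller than the €584 fixed cost the firm would lose by shutting down.

Produce at x = 9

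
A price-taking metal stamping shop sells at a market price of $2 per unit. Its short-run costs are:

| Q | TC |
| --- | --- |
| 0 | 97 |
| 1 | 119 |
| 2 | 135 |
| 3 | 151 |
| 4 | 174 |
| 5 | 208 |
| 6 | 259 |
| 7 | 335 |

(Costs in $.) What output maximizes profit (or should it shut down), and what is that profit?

Q = 0 (shut down); profit = -$97

Compute π = P·Q − TC at each output: Q=0: -97; Q=1: -117; Q=2: -131; Q=3: -145; Q=4: -166; Q=5: -198; Q=6: -247; Q=7: -321.
Profit is highest at Q = 0. Equivalently, the lowest AVC in the table is 54/3 ≈ $18 at Q = 3, and P = $2 falls below it — price never covers variable cost, so the firm shuts down and loses only its fixed cost.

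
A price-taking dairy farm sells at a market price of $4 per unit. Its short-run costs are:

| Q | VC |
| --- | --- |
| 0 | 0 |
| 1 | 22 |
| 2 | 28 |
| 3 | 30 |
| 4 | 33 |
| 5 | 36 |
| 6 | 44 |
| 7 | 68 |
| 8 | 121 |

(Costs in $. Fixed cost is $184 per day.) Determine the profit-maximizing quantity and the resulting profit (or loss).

Q = 0 (shut down); profit = -$184

Tabulate TR − TC: Q=0: -184; Q=1: -202; Q=2: -204; Q=3: -202; Q=4: -201; Q=5: -200; Q=6: -204; Q=7: -224; Q=8: -273.
Profit is highest at Q = 0. Equivalently, the lowest AVC in the table is 36/5 ≈ $7.20 at Q = 5, and P = $4 falls below it — price never covers variable cost, so the firm shuts down and loses only its fixed cost.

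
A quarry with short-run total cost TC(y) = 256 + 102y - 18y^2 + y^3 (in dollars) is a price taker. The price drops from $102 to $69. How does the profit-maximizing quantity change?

AVC = 102 - 18y + y^2, minimized at y = 9 where min AVC = $21. MC = 102 - 36y + 3y^2.
At P = $102 ≥ min AVC, set P = MC on the rising branch: y = 12.
At P = $69 ≥ min AVC, set P = MC: y = 11. The firm stays open but cuts output.

Output falls from 12 to 11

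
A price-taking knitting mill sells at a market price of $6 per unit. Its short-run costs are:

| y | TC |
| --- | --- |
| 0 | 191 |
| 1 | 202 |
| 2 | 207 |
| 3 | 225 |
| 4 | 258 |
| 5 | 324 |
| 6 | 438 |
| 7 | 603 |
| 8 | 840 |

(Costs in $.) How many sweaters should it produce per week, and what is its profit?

y = 0 (shut down); profit = -$191

Tabulate TR − TC: y=0: -191; y=1: -196; y=2: -195; y=3: -207; y=4: -234; y=5: -294; y=6: -402; y=7: -561; y=8: -792.
Profit is highest at y = 0. Equivalently, the lowest AVC in the table is 16/2 ≈ $8 at y = 2, and P = $6 falls below it — price never covers variable cost, so the firm shuts down and loses only its fixed cost.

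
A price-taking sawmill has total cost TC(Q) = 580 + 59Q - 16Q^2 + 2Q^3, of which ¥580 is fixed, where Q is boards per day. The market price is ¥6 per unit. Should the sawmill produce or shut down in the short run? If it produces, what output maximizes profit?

Shut down

Strip out fixed cost: VC = 59Q - 16Q^2 + 2Q^3. Then AVC = 59 - 16Q + 2Q^2 and MC = 59 - 32Q + 6Q^2.
The AVC parabola has its vertex at Q = 16/4 = 4, where AVC = 59 - 16·4 + 2·4^2 = ¥27.
With P < min AVC (¥6 < ¥27), every unit sold adds to the loss.
Shutting down limits the loss to fixed cost, ¥580.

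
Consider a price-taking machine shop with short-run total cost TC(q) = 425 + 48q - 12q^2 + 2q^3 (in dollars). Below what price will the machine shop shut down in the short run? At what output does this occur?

Short-run supply begins at min AVC. From VC = 48q - 12q^2 + 2q^3, AVC = 48 - 12q + 2q^2.
At the minimum of AVC, MC = AVC. MC = 48 - 24q + 6q^2; setting MC = AVC gives 4q^2 - 12q = 0, so q = 3. min AVC = 30.
So the shutdown price is $30.

$30 per unit, at q = 3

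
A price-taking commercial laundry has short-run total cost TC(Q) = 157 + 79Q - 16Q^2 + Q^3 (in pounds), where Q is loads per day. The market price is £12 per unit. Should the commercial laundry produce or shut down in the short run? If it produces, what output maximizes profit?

Shut down

From TC, MC = TC'(Q) = 79 - 32Q + 3Q^2 and AVC = VC/Q = 79 - 16Q + Q^2.
The AVC parabola has its vertex at Q = 16/2 = 8, where AVC = 79 - 16·8 + 8^2 = £15.
Since P = £12 < min AVC = £15, price fails to cover variable cost at any output.
Shutting down limits the loss to fixed cost, £157.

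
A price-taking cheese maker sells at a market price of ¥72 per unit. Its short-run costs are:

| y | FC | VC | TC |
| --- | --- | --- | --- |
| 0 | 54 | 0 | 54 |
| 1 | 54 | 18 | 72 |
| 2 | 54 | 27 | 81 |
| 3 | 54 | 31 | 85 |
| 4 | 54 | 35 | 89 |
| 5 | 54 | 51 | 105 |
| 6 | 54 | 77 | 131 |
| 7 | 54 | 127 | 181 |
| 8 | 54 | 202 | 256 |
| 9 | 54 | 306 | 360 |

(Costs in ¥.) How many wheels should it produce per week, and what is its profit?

Profit at each row (π = 72y − TC): y=0: -54; y=1: 0; y=2: 63; y=3: 131; y=4: 199; y=5: 255; y=6: 301; y=7: 323; y=8: 320; y=9: 288.
Profit is maximized at y = 7. AVC there is 127/7 = ¥18.14 ≤ P, so producing beats shutting down (which would give -¥54).

y = 7; profit = ¥323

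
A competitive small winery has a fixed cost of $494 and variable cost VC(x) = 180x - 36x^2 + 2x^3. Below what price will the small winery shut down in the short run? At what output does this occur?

The shutdown price is the minimum of AVC. VC = 180x - 36x^2 + 2x^3, so AVC = 180 - 36x + 2x^2.
dAVC/dx = -36 + 4x = 0 gives x = 9. min AVC = 180 - 36·9 + 2·9^2 = 18.
For P < $18 the firm produces nothing.

$18 per unit, at x = 9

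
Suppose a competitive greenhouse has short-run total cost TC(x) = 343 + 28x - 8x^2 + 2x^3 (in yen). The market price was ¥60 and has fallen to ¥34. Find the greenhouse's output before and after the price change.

Output falls from 4 to 3

AVC = 28 - 8x + 2x^2, minimized at x = 2 where min AVC = ¥20. MC = 28 - 16x + 6x^2.
At P = ¥60 ≥ min AVC, set P = MC on the rising branch: x = 4.
At P = ¥34 ≥ min AVC, set P = MC: x = 3. The firm stays open but cuts output.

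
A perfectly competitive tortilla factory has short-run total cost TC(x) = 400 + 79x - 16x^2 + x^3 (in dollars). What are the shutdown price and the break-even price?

Shutdown price = min AVC. AVC = 79 - 16x + x^2, with vertex at x = 8 and minimum $15.
ATC = 400/x + 79 - 16x + x^2. Setting dATC/dx = −400/x^2 − 16 + 2x = 0 gives x = 10 (since 2·10^3 − 16·10^2 = 400).
min ATC = 400/10 + 79 − 16·10 + 10^2 = $59. That is the break-even price.
Between these two prices the firm operates at a loss; above $59 it earns a profit.

Shutdown price = $15; break-even price = $59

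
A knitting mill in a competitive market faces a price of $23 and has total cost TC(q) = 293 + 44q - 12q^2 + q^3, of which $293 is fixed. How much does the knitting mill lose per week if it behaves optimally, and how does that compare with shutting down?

AVC = 44 - 12q + q^2 has its minimum $8 at q = 6; price $23 clears that bar, so the firm operates.
MC = 44 - 24q + 3q^2. Setting P = MC and taking the root on the rising branch gives q* = 7.
TR = 23·7 = 161. TC = 293 + 63 = 356. Profit = 161 − 356 = -$195.
Shutting down would mean losing the fixed cost of $293, so operating at a loss of $195 is better by $98.

Profit = -$195 at q = 7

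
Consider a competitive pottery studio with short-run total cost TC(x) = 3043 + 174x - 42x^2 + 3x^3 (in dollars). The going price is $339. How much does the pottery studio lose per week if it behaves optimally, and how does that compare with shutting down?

Profit = -$139 at x = 11

AVC = 174 - 42x + 3x^2; min AVC = $27 at x = 7. Since P = $339 ≥ min AVC, the firm produces.
With MC = 174 - 84x + 9x^2, P = MC on the upward-sloping part at x* = 11.
TR = 339·11 = 3729. TC = 3043 + 825 = 3868. Profit = 3729 − 3868 = -$139.
Shutting down would mean losing the fixed cost of $3043, so operating at a loss of $139 is better by $2904.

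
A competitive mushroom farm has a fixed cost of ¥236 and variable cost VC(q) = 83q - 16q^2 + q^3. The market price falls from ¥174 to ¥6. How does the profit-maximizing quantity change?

MC = 83 - 32q + 3q^2; the shutdown threshold is min AVC = ¥19 (at q = 8).
With P = ¥174 above the shutdown price, P = MC gives q = 13.
At P = ¥6 < min AVC = ¥19, price no longer covers variable cost at any output, so the firm shuts down: q = 0.

Output falls from 13 to 0 (the firm shuts down)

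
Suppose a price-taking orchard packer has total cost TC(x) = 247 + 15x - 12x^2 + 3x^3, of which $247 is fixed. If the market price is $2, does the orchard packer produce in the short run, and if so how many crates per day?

Shut down

From TC, MC = TC'(x) = 15 - 24x + 9x^2 and AVC = VC/x = 15 - 12x + 3x^2.
AVC is minimized where dAVC/dx = -12 + 6x = 0, at x = 2; min AVC = 15 - 12·2 + 3·2^2 = $3.
P = $2 lies below min AVC = $3; no output level covers variable cost.
The firm minimizes its loss by shutting down and losing only its fixed cost of $247.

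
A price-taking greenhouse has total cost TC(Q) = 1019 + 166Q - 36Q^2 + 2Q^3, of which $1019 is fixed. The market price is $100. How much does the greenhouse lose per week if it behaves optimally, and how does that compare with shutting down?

Profit = -$51 at Q = 11

AVC = 166 - 36Q + 2Q^2; min AVC = $4 at Q = 9. Since P = $100 ≥ min AVC, the firm produces.
With MC = 166 - 72Q + 6Q^2, P = MC on the upward-sloping part at Q* = 11.
TR = 100·11 = 1100. TC = 1019 + 132 = 1151. Profit = 1100 − 1151 = -$51.
By producing, the firm covers all variable cost plus $968 of fixed cost; shutting down would lose the full $1019.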